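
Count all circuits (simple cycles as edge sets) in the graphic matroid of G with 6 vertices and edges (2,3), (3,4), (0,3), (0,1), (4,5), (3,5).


A circuit in a graphic matroid = edge set of a simple cycle.
G has 6 vertices and 6 edges.
Enumerating all minimal edge subsets forming cycles...
Total circuits found: 1.

1


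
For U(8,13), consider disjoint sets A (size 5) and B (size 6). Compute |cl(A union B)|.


|A union B| = 5 + 6 = 11 (disjoint).
In U(8,13), cl(S) = S if |S| < 8, else cl(S) = E.
Since 11 >= 8, cl(A union B) = E.
|cl(A union B)| = 13.

13


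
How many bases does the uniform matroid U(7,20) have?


Bases of U(7,20) are all 7-element subsets of the 20-element ground set.
Number of bases = C(20,7).
C(20,7) = 77520.

77520


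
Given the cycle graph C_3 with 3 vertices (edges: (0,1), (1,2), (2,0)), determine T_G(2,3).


T(C_3; x,y) = x + x^2 + ... + x^(2) + y.
T(2,3) = 2^1 + 2^2 + 3
= 2 + 4 + 3
= 9.

9


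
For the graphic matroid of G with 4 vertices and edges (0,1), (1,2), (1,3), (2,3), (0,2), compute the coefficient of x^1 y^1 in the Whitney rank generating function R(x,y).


R(x,y) = sum over A in 2^E of x^(r(E)-r(A)) * y^(|A|-r(A)).
G has 4 vertices, 5 edges. r(E) = 3.
Enumerate all 2^5 = 32 subsets.
Count subsets with r(E)-r(A)=1 and |A|-r(A)=1: 2.

2


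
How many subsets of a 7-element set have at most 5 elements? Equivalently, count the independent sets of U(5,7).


Independent sets of U(5,7) are all subsets of size <= 5.
Count = (7 choose 0) + (7 choose 1) + (7 choose 2) + (7 choose 3) + (7 choose 4) + (7 choose 5)
     = 1 + 7 + 21 + 35 + 35 + 21
     = 120.

120


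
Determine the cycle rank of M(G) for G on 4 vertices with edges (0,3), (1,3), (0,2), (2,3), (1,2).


Cycle rank (nullity) = |E| - r(M) = |E| - (|V| - c).
|E| = 5, |V| = 4, c = 1.
Nullity = 5 - (4 - 1) = 5 - 3 = 2.

2


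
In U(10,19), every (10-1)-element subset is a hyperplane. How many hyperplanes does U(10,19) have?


Hyperplanes of U(10,19) are flats of rank 9.
In a uniform matroid, these are exactly the (9)-element subsets.
Count = C(19,9) = 19! / (9! * 10!) = 92378.

92378


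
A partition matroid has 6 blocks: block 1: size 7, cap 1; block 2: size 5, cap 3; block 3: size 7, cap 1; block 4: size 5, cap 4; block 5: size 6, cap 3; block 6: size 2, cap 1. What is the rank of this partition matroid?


Rank of a partition matroid = sum of min(|Si|, ci) for each block.
= min(7,1) + min(5,3) + min(7,1) + min(5,4) + min(6,3) + min(2,1)
= 1 + 3 + 1 + 4 + 3 + 1
= 13.

13


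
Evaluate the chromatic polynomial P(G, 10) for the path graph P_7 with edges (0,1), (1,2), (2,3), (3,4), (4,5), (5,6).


P(P_7, k) = k * (k-1)^(6).
P(10) = 10 * 9^6 = 10 * 531441 = 5314410.

5314410


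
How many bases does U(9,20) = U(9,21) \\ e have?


Deleting e from U(9,21) gives U(9,20) since n > r.
Bases of U(9,20) = C(20,9) = 20! / (9! * 11!) = 167960.

167960


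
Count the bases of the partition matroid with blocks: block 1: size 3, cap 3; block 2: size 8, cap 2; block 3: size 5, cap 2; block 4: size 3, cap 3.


A basis picks exactly ci elements from block i.
Number of bases = product of C(|Si|, ci).
= C(3,3) * C(8,2) * C(5,2) * C(3,3)
= 1 * 28 * 10 * 1
= 280.

280


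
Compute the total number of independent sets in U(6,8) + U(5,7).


For a direct sum, |I(M1+M2)| = |I(M1)| * |I(M2)|.
|I(U(6,8))| = sum C(8,k) for k=0..6 = 247.
|I(U(5,7))| = sum C(7,k) for k=0..5 = 120.
Total = 247 * 120 = 29640.

29640


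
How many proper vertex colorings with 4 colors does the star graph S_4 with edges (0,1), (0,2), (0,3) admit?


P(tree, k) = k * (k-1)^(3) for any tree on 4 vertices.
P(4) = 4 * 3^3 = 4 * 27 = 108.

108


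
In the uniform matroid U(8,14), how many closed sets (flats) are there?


Flats of U(8,14): every subset of size < 8 is a flat, plus E itself.
Count = (14 choose 0) + (14 choose 1) + (14 choose 2) + (14 choose 3) + (14 choose 4) + (14 choose 5) + (14 choose 6) + (14 choose 7) + 1
     = 1 + 14 + 91 + 364 + 1001 + 2002 + 3003 + 3432 + 1
     = 9909.

9909


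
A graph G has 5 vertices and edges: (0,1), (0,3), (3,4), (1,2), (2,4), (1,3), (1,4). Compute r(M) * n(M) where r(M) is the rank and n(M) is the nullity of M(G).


r(M) = |V| - c = 5 - 1 = 4.
nullity = |E| - r(M) = 7 - 4 = 3.
Product = 4 * 3 = 12.

12


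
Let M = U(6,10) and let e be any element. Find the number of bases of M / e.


Contracting e from U(6,10) gives U(5,9).
Bases of U(5,9) = C(9,5) = 9! / (5! * 4!) = 126.

126


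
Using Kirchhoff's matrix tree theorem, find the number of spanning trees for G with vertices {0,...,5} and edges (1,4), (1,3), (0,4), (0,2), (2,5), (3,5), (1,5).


By Kirchhoff's matrix tree theorem, the number of spanning trees equals
the determinant of any cofactor of the Laplacian matrix L.
G has 6 vertices and 7 edges.
Computing the (5 x 5) cofactor determinant gives 14.

14


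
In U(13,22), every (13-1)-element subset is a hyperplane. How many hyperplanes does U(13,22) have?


Hyperplanes of U(13,22) are flats of rank 12.
In a uniform matroid, these are exactly the (12)-element subsets.
Count = C(22,12) = 22! / (12! * 10!) = 646646.

646646


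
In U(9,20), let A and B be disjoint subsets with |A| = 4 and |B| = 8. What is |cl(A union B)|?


|A union B| = 4 + 8 = 12 (disjoint).
In U(9,20), cl(S) = S if |S| < 9, else cl(S) = E.
Since 12 >= 9, cl(A union B) = E.
|cl(A union B)| = 20.

20


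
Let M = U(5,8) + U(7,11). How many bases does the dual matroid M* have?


(M1+M2)* = M1* + M2*.
M1* = U(3,8), bases: C(8,3) = 56.
M2* = U(4,11), bases: C(11,4) = 330.
|B(M*)| = 56 * 330 = 18480.

18480


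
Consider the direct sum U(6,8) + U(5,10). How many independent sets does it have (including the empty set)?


For a direct sum, |I(M1+M2)| = |I(M1)| * |I(M2)|.
|I(U(6,8))| = sum C(8,k) for k=0..6 = 247.
|I(U(5,10))| = sum C(10,k) for k=0..5 = 638.
Total = 247 * 638 = 157586.

157586


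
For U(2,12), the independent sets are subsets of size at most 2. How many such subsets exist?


Independent sets of U(2,12) are all subsets of size <= 2.
Count = C(12,0) + C(12,1) + C(12,2)
     = 1 + 12 + 66
     = 79.

79


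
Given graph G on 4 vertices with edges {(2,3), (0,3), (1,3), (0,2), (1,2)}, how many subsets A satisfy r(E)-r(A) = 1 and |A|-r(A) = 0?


R(x,y) = sum over A in 2^E of x^(r(E)-r(A)) * y^(|A|-r(A)).
G has 4 vertices, 5 edges. r(E) = 3.
Enumerate all 2^5 = 32 subsets.
Count subsets with r(E)-r(A)=1 and |A|-r(A)=0: 10.

10


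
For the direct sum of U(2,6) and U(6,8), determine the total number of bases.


Bases of a direct sum M1 + M2: |B| = |B(M1)| * |B(M2)|.
|B(U(2,6))| = C(6,2) = 15.
|B(U(6,8))| = C(8,6) = 28.
Total bases = 15 * 28 = 420.

420


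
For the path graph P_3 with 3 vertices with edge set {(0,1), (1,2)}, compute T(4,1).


A path on 3 vertices is a tree with 2 edges.
T(x,y) = x^(2) for any tree.
T(4,1) = 4^2 = 16.

16


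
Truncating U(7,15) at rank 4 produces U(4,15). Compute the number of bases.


Truncating U(7,15) to rank 4 gives U(4,15).
Bases of U(4,15) are all 4-element subsets of 15 elements.
Number of bases = C(15,4) = 15! / (4! * 11!) = 1365.

1365


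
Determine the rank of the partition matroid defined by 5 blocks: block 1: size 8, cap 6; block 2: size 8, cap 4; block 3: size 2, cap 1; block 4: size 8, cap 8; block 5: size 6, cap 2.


Rank of a partition matroid = sum of min(|Si|, ci) for each block.
= min(8,6) + min(8,4) + min(2,1) + min(8,8) + min(6,2)
= 6 + 4 + 1 + 8 + 2
= 21.

21


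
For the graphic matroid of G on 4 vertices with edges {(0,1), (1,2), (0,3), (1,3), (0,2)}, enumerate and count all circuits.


A circuit in a graphic matroid = edge set of a simple cycle.
G has 4 vertices and 5 edges.
Enumerating all minimal edge subsets forming cycles...
Total circuits found: 3.

3


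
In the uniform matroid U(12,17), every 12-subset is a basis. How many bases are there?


Bases of U(12,17) are all 12-element subsets of the 17-element ground set.
Number of bases = C(17,12).
(17 choose 12) = 6188.

6188


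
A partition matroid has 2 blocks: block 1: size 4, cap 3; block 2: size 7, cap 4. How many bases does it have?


A basis picks exactly ci elements from block i.
Number of bases = product of C(|Si|, ci).
= C(4,3) * C(7,4)
= 4 * 35
= 140.

140


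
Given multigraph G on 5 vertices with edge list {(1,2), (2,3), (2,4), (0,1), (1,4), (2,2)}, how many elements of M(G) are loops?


In a graphic matroid, a loop is a self-loop edge (u,u) with rank 0.
Examining all 6 edges for self-loops...
Self-loops found: (2,2)
Number of loops = 1.

1


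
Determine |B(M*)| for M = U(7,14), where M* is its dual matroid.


The dual of U(r,n) is U(n-r, n) = U(7,14).
Bases of U(7,14) are all (7)-element subsets.
|B(M*)| = C(14,7) = 14! / (7! * 7!) = 3432.

3432


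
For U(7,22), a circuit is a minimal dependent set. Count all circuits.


In U(7,22), circuits are the (8)-element subsets.
Any set of 8 elements is dependent, and removing any one element gives
an independent set of size 7, so it is a minimal dependent set.
Number of circuits = (22 choose 8) = 319770.

319770


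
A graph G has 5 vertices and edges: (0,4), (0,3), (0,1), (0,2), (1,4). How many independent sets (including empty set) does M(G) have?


An independent set in a graphic matroid is an acyclic edge subset.
G has 5 vertices and 5 edges.
Enumerate all 2^5 = 32 subsets, checking for acyclicity.
Total independent sets = 28.

28


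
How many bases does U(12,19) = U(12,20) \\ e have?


Deleting e from U(12,20) gives U(12,19) since n > r.
Bases of U(12,19) = C(19,12) = 50388.

50388


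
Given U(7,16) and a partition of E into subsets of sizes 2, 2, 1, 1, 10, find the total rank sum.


r(Ai) = min(|Ai|, 7) for each part.
Sum = min(2,7) + min(2,7) + min(1,7) + min(1,7) + min(10,7)
    = 2 + 2 + 1 + 1 + 7
    = 13.

13


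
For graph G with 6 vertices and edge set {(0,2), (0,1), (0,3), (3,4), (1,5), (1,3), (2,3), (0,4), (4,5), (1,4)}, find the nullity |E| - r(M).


Cycle rank (nullity) = |E| - r(M) = |E| - (|V| - c).
|E| = 10, |V| = 6, c = 1.
Nullity = 10 - (6 - 1) = 10 - 5 = 5.

5


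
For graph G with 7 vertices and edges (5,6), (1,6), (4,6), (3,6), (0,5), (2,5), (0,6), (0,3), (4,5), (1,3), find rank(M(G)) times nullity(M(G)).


r(M) = |V| - c = 7 - 1 = 6.
nullity = |E| - r(M) = 10 - 6 = 4.
Product = 6 * 4 = 24.

24


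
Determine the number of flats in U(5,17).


Flats of U(5,17): every subset of size < 5 is a flat, plus E itself.
Count = C(17,0) + C(17,1) + C(17,2) + C(17,3) + C(17,4) + 1
     = 1 + 17 + 136 + 680 + 2380 + 1
     = 3215.

3215


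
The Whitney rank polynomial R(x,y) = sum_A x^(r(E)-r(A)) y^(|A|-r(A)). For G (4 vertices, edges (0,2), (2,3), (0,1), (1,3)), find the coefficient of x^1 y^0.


R(x,y) = sum over A in 2^E of x^(r(E)-r(A)) * y^(|A|-r(A)).
G has 4 vertices, 4 edges. r(E) = 3.
Enumerate all 2^4 = 16 subsets.
Count subsets with r(E)-r(A)=1 and |A|-r(A)=0: 6.

6


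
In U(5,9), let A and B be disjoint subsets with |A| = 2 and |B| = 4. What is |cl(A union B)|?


|A union B| = 2 + 4 = 6 (disjoint).
In U(5,9), cl(S) = S if |S| < 5, else cl(S) = E.
Since 6 >= 5, cl(A union B) = E.
|cl(A union B)| = 9.

9


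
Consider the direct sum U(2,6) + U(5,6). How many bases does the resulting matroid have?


Bases of a direct sum M1 + M2: |B| = |B(M1)| * |B(M2)|.
|B(U(2,6))| = C(6,2) = 15.
|B(U(5,6))| = C(6,5) = 6.
Total bases = 15 * 6 = 90.

90


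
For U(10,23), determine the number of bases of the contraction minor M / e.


Contracting e from U(10,23) gives U(9,22).
Bases of U(9,22) = C(22,9) = 497420.

497420


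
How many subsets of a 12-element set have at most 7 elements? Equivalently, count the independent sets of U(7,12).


Independent sets of U(7,12) are all subsets of size <= 7.
Count = (12 choose 0) + (12 choose 1) + (12 choose 2) + (12 choose 3) + (12 choose 4) + (12 choose 5) + (12 choose 6) + (12 choose 7)
     = 1 + 12 + 66 + 220 + 495 + 792 + 924 + 792
     = 3302.

3302


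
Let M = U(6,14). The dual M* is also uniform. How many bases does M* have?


The dual of U(r,n) is U(n-r, n) = U(8,14).
Bases of U(8,14) are all (8)-element subsets.
|B(M*)| = C(14,8) = 3003.

3003


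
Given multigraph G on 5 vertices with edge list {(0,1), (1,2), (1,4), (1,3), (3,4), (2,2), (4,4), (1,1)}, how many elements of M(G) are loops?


In a graphic matroid, a loop is a self-loop edge (u,u) with rank 0.
Examining all 8 edges for self-loops...
Self-loops found: (2,2), (4,4), (1,1)
Number of loops = 3.

3


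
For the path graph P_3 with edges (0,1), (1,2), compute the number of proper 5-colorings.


P(P_3, k) = k * (k-1)^(2).
P(5) = 5 * 4^2 = 5 * 16 = 80.

80


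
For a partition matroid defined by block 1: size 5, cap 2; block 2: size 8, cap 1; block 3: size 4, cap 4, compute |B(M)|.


A basis picks exactly ci elements from block i.
Number of bases = product of C(|Si|, ci).
= C(5,2) * C(8,1) * C(4,4)
= 10 * 8 * 1
= 80.

80


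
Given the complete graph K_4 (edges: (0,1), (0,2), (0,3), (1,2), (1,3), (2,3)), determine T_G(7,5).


T(K_4; x,y) = x^3 + 3x^2 + 4xy + 2x + y^3 + 3y^2 + 2y.
Substituting x=7, y=5:
= 343 + 147 + 140 + 14 + 125 + 75 + 10
= 854.

854


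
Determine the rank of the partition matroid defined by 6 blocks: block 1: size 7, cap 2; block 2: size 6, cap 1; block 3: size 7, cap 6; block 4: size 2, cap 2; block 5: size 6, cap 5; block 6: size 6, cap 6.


Rank of a partition matroid = sum of min(|Si|, ci) for each block.
= min(7,2) + min(6,1) + min(7,6) + min(2,2) + min(6,5) + min(6,6)
= 2 + 1 + 6 + 2 + 5 + 6
= 22.

22


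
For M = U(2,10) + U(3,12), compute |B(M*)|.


(M1+M2)* = M1* + M2*.
M1* = U(8,10), bases: C(10,8) = 45.
M2* = U(9,12), bases: C(12,9) = 220.
|B(M*)| = 45 * 220 = 9900.

9900


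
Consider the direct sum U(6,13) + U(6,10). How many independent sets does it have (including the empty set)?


For a direct sum, |I(M1+M2)| = |I(M1)| * |I(M2)|.
|I(U(6,13))| = sum C(13,k) for k=0..6 = 4096.
|I(U(6,10))| = sum C(10,k) for k=0..6 = 848.
Total = 4096 * 848 = 3473408.

3473408


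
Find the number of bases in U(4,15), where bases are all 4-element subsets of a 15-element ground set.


Bases of U(4,15) are all 4-element subsets of the 15-element ground set.
Number of bases = C(15,4).
C(15,4) = 15! / (4! * 11!) = 1365.

1365


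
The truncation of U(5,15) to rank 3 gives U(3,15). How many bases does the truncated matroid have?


Truncating U(5,15) to rank 3 gives U(3,15).
Bases of U(3,15) are all 3-element subsets of 15 elements.
Number of bases = C(15,3) = 15! / (3! * 12!) = 455.

455


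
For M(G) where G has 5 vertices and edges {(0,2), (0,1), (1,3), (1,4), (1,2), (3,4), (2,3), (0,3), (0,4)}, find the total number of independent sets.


An independent set in a graphic matroid is an acyclic edge subset.
G has 5 vertices and 9 edges.
Enumerate all 2^9 = 512 subsets, checking for acyclicity.
Total independent sets = 198.

198


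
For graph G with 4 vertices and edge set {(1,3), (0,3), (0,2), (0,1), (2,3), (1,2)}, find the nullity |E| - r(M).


Cycle rank (nullity) = |E| - r(M) = |E| - (|V| - c).
|E| = 6, |V| = 4, c = 1.
Nullity = 6 - (4 - 1) = 6 - 3 = 3.

3


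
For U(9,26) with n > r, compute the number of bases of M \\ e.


Deleting e from U(9,26) gives U(9,25) since n > r.
Bases of U(9,25) = C(25,9) = 2042975.

2042975


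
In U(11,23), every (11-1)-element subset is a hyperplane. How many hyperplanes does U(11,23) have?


Hyperplanes of U(11,23) are flats of rank 10.
In a uniform matroid, these are exactly the (10)-element subsets.
Count = (23 choose 10) = 1144066.

1144066


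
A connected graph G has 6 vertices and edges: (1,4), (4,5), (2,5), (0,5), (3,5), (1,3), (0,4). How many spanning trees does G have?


By Kirchhoff's matrix tree theorem, the number of spanning trees equals
the determinant of any cofactor of the Laplacian matrix L.
G has 6 vertices and 7 edges.
Computing the (5 x 5) cofactor determinant gives 11.

11


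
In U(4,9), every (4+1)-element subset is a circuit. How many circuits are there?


In U(4,9), circuits are the (5)-element subsets.
Any set of 5 elements is dependent, and removing any one element gives
an independent set of size 4, so it is a minimal dependent set.
Number of circuits = C(9,5) = 126.

126


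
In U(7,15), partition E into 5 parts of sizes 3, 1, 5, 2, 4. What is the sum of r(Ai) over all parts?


r(Ai) = min(|Ai|, 7) for each part.
Sum = min(3,7) + min(1,7) + min(5,7) + min(2,7) + min(4,7)
    = 3 + 1 + 5 + 2 + 4
    = 15.

15


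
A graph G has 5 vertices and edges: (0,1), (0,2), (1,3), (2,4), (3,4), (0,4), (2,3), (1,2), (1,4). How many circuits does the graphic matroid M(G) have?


A circuit in a graphic matroid = edge set of a simple cycle.
G has 5 vertices and 9 edges.
Enumerating all minimal edge subsets forming cycles...
Total circuits found: 22.

22


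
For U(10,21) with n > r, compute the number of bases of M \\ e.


Deleting e from U(10,21) gives U(10,20) since n > r.
Bases of U(10,20) = (20 choose 10) = 184756.

184756


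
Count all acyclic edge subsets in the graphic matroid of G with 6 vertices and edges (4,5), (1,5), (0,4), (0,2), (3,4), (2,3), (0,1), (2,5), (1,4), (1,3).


An independent set in a graphic matroid is an acyclic edge subset.
G has 6 vertices and 10 edges.
Enumerate all 2^10 = 1024 subsets, checking for acyclicity.
Total independent sets = 488.

488


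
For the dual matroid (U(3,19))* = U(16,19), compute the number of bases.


The dual of U(r,n) is U(n-r, n) = U(16,19).
Bases of U(16,19) are all (16)-element subsets.
|B(M*)| = (19 choose 16) = 969.

969


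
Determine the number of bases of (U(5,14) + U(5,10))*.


(M1+M2)* = M1* + M2*.
M1* = U(9,14), bases: C(14,9) = 2002.
M2* = U(5,10), bases: C(10,5) = 252.
|B(M*)| = 2002 * 252 = 504504.

504504


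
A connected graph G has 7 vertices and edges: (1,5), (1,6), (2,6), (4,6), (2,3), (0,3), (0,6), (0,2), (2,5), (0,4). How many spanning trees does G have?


By Kirchhoff's matrix tree theorem, the number of spanning trees equals
the determinant of any cofactor of the Laplacian matrix L.
G has 7 vertices and 10 edges.
Computing the (6 x 6) cofactor determinant gives 75.

75


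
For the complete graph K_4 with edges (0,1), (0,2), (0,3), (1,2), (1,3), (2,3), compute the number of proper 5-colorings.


P(K_4, k) = k(k-1)(k-2)...(k-3).
P(5) = (5) * (4) * (3) * (2) = 120.

120


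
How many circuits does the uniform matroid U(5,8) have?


In U(5,8), circuits are the (6)-element subsets.
Any set of 6 elements is dependent, and removing any one element gives
an independent set of size 5, so it is a minimal dependent set.
Number of circuits = C(8,6) = 28.

28


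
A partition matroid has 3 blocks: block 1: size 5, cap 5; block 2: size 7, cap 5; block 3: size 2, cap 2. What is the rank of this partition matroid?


Rank of a partition matroid = sum of min(|Si|, ci) for each block.
= min(5,5) + min(7,5) + min(2,2)
= 5 + 5 + 2
= 12.

12


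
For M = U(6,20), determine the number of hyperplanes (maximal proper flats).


Hyperplanes of U(6,20) are flats of rank 5.
In a uniform matroid, these are exactly the (5)-element subsets.
Count = C(20,5) = 20! / (5! * 15!) = 15504.

15504


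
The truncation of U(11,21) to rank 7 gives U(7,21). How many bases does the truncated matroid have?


Truncating U(11,21) to rank 7 gives U(7,21).
Bases of U(7,21) are all 7-element subsets of 21 elements.
Number of bases = C(21,7) = 21! / (7! * 14!) = 116280.

116280


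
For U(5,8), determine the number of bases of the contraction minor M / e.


Contracting e from U(5,8) gives U(4,7).
Bases of U(4,7) = C(7,4) = 7! / (4! * 3!) = 35.

35


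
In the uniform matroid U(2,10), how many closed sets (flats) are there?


Flats of U(2,10): every subset of size < 2 is a flat, plus E itself.
Count = (10 choose 0) + (10 choose 1) + 1
     = 1 + 10 + 1
     = 12.

12


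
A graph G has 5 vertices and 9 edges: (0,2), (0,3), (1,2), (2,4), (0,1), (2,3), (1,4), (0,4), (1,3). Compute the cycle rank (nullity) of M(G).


Cycle rank (nullity) = |E| - r(M) = |E| - (|V| - c).
|E| = 9, |V| = 5, c = 1.
Nullity = 9 - (5 - 1) = 9 - 4 = 5.

5


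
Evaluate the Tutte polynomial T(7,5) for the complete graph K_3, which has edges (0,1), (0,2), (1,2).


T(K_3; x,y) = x^2 + x + y.
T(7,5) = 49 + 7 + 5 = 61.

61


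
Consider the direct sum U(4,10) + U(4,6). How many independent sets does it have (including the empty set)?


For a direct sum, |I(M1+M2)| = |I(M1)| * |I(M2)|.
|I(U(4,10))| = sum C(10,k) for k=0..4 = 386.
|I(U(4,6))| = sum C(6,k) for k=0..4 = 57.
Total = 386 * 57 = 22002.

22002


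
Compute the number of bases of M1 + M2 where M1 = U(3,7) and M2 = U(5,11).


Bases of a direct sum M1 + M2: |B| = |B(M1)| * |B(M2)|.
|B(U(3,7))| = C(7,3) = 35.
|B(U(5,11))| = C(11,5) = 462.
Total bases = 35 * 462 = 16170.

16170


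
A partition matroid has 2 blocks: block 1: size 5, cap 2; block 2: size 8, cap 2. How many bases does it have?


A basis picks exactly ci elements from block i.
Number of bases = product of C(|Si|, ci).
= C(5,2) * C(8,2)
= 10 * 28
= 280.

280


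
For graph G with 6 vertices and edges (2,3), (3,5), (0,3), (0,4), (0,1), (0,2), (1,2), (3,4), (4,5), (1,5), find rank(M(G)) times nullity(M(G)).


r(M) = |V| - c = 6 - 1 = 5.
nullity = |E| - r(M) = 10 - 5 = 5.
Product = 5 * 5 = 25.

25


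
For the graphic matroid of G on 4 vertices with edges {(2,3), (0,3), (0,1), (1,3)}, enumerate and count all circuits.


A circuit in a graphic matroid = edge set of a simple cycle.
G has 4 vertices and 4 edges.
Enumerating all minimal edge subsets forming cycles...
Total circuits found: 1.

1


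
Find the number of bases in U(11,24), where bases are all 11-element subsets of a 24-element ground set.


Bases of U(11,24) are all 11-element subsets of the 24-element ground set.
Number of bases = C(24,11).
(24 choose 11) = 2496144.

2496144


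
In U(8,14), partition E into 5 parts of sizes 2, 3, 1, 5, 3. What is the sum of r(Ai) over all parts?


r(Ai) = min(|Ai|, 8) for each part.
Sum = min(2,8) + min(3,8) + min(1,8) + min(5,8) + min(3,8)
    = 2 + 3 + 1 + 5 + 3
    = 14.

14


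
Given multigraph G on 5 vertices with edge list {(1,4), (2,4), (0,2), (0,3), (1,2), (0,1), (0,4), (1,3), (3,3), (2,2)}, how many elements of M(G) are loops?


In a graphic matroid, a loop is a self-loop edge (u,u) with rank 0.
Examining all 10 edges for self-loops...
Self-loops found: (3,3), (2,2)
Number of loops = 2.

2


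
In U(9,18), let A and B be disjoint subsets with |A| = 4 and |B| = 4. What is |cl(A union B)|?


|A union B| = 4 + 4 = 8 (disjoint).
In U(9,18), cl(S) = S if |S| < 9, else cl(S) = E.
Since 8 < 9, cl(A union B) = A union B.
|cl(A union B)| = 8.

8


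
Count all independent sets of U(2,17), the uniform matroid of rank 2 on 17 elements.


Independent sets of U(2,17) are all subsets of size <= 2.
Count = C(17,0) + C(17,1) + C(17,2)
     = 1 + 17 + 136
     = 154.

154


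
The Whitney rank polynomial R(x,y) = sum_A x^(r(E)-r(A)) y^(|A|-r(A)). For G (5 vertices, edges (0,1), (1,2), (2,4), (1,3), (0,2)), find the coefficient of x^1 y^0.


R(x,y) = sum over A in 2^E of x^(r(E)-r(A)) * y^(|A|-r(A)).
G has 5 vertices, 5 edges. r(E) = 4.
Enumerate all 2^5 = 32 subsets.
Count subsets with r(E)-r(A)=1 and |A|-r(A)=0: 9.

9


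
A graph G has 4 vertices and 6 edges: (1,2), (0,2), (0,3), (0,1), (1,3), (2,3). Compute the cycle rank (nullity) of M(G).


Cycle rank (nullity) = |E| - r(M) = |E| - (|V| - c).
|E| = 6, |V| = 4, c = 1.
Nullity = 6 - (4 - 1) = 6 - 3 = 3.

3


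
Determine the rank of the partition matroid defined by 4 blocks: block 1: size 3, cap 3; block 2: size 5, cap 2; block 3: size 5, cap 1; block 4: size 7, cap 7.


Rank of a partition matroid = sum of min(|Si|, ci) for each block.
= min(3,3) + min(5,2) + min(5,1) + min(7,7)
= 3 + 2 + 1 + 7
= 13.

13


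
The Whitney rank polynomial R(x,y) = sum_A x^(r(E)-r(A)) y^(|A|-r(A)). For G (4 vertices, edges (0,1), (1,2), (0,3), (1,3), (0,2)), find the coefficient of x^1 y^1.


R(x,y) = sum over A in 2^E of x^(r(E)-r(A)) * y^(|A|-r(A)).
G has 4 vertices, 5 edges. r(E) = 3.
Enumerate all 2^5 = 32 subsets.
Count subsets with r(E)-r(A)=1 and |A|-r(A)=1: 2.

2


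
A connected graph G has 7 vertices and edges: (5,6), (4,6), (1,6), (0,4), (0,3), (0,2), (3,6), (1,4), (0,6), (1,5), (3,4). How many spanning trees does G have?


By Kirchhoff's matrix tree theorem, the number of spanning trees equals
the determinant of any cofactor of the Laplacian matrix L.
G has 7 vertices and 11 edges.
Computing the (6 x 6) cofactor determinant gives 104.

104


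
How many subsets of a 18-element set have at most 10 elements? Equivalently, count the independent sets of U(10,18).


Independent sets of U(10,18) are all subsets of size <= 10.
Count = (18 choose 0) + (18 choose 1) + (18 choose 2) + (18 choose 3) + (18 choose 4) + (18 choose 5) + (18 choose 6) + (18 choose 7) + (18 choose 8) + (18 choose 9) + (18 choose 10)
     = 1 + 18 + 153 + 816 + 3060 + 8568 + 18564 + 31824 + 43758 + 48620 + 43758
     = 199140.

199140


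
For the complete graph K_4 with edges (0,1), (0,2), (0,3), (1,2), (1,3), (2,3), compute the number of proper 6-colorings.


P(K_4, k) = k(k-1)(k-2)...(k-3).
P(6) = (6) * (5) * (4) * (3) = 360.

360


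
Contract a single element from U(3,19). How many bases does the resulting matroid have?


Contracting e from U(3,19) gives U(2,18).
Bases of U(2,18) = C(18,2) = 18! / (2! * 16!) = 153.

153


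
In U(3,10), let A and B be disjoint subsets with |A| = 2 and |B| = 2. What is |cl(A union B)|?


|A union B| = 2 + 2 = 4 (disjoint).
In U(3,10), cl(S) = S if |S| < 3, else cl(S) = E.
Since 4 >= 3, cl(A union B) = E.
|cl(A union B)| = 10.

10


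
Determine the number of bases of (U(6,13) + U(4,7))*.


(M1+M2)* = M1* + M2*.
M1* = U(7,13), bases: C(13,7) = 1716.
M2* = U(3,7), bases: C(7,3) = 35.
|B(M*)| = 1716 * 35 = 60060.

60060


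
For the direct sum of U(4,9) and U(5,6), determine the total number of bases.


Bases of a direct sum M1 + M2: |B| = |B(M1)| * |B(M2)|.
|B(U(4,9))| = C(9,4) = 126.
|B(U(5,6))| = C(6,5) = 6.
Total bases = 126 * 6 = 756.

756


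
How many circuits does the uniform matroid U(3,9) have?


In U(3,9), circuits are the (4)-element subsets.
Any set of 4 elements is dependent, and removing any one element gives
an independent set of size 3, so it is a minimal dependent set.
Number of circuits = (9 choose 4) = 126.

126


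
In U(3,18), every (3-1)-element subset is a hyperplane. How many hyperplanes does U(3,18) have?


Hyperplanes of U(3,18) are flats of rank 2.
In a uniform matroid, these are exactly the (2)-element subsets.
Count = C(18,2) = 18! / (2! * 16!) = 153.

153


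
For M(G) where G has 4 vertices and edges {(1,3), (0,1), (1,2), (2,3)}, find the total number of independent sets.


An independent set in a graphic matroid is an acyclic edge subset.
G has 4 vertices and 4 edges.
Enumerate all 2^4 = 16 subsets, checking for acyclicity.
Total independent sets = 14.

14


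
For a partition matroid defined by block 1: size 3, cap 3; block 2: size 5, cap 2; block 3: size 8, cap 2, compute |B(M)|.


A basis picks exactly ci elements from block i.
Number of bases = product of C(|Si|, ci).
= C(3,3) * C(5,2) * C(8,2)
= 1 * 10 * 28
= 280.

280


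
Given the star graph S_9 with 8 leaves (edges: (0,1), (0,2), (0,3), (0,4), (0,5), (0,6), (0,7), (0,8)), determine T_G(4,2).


A star on 9 vertices is a tree with 8 edges.
T(x,y) = x^(8) for any tree.
T(4,2) = 4^8 = 65536.

65536


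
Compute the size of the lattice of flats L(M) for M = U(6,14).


Flats of U(6,14): every subset of size < 6 is a flat, plus E itself.
Count = (14 choose 0) + (14 choose 1) + (14 choose 2) + (14 choose 3) + (14 choose 4) + (14 choose 5) + 1
     = 1 + 14 + 91 + 364 + 1001 + 2002 + 1
     = 3474.

3474


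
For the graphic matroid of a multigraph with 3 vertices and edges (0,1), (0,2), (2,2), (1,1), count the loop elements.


In a graphic matroid, a loop is a self-loop edge (u,u) with rank 0.
Examining all 4 edges for self-loops...
Self-loops found: (2,2), (1,1)
Number of loops = 2.

2


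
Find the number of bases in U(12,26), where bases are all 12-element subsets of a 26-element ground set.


Bases of U(12,26) are all 12-element subsets of the 26-element ground set.
Number of bases = C(26,12).
C(26,12) = 9657700.

9657700


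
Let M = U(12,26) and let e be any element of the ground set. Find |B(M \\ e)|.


Deleting e from U(12,26) gives U(12,25) since n > r.
Bases of U(12,25) = C(25,12) = 25! / (12! * 13!) = 5200300.

5200300


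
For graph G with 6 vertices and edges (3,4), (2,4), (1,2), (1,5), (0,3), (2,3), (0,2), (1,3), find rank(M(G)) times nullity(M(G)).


r(M) = |V| - c = 6 - 1 = 5.
nullity = |E| - r(M) = 8 - 5 = 3.
Product = 5 * 3 = 15.

15


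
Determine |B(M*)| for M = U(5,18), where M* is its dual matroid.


The dual of U(r,n) is U(n-r, n) = U(13,18).
Bases of U(13,18) are all (13)-element subsets.
|B(M*)| = C(18,13) = 18! / (13! * 5!) = 8568.

8568


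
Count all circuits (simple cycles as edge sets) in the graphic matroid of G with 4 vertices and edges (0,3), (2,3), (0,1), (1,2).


A circuit in a graphic matroid = edge set of a simple cycle.
G has 4 vertices and 4 edges.
Enumerating all minimal edge subsets forming cycles...
Total circuits found: 1.

1


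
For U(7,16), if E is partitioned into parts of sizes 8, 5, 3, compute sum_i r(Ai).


r(Ai) = min(|Ai|, 7) for each part.
Sum = min(8,7) + min(5,7) + min(3,7)
    = 7 + 5 + 3
    = 15.

15


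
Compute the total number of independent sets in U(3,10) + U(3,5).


For a direct sum, |I(M1+M2)| = |I(M1)| * |I(M2)|.
|I(U(3,10))| = sum C(10,k) for k=0..3 = 176.
|I(U(3,5))| = sum C(5,k) for k=0..3 = 26.
Total = 176 * 26 = 4576.

4576


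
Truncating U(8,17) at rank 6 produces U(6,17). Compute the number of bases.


Truncating U(8,17) to rank 6 gives U(6,17).
Bases of U(6,17) are all 6-element subsets of 17 elements.
Number of bases = C(17,6) = 17! / (6! * 11!) = 12376.

12376


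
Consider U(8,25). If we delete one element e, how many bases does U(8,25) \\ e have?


Deleting e from U(8,25) gives U(8,24) since n > r.
Bases of U(8,24) = C(24,8) = 735471.

735471


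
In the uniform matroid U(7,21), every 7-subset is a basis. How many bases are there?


Bases of U(7,21) are all 7-element subsets of the 21-element ground set.
Number of bases = C(21,7).
C(21,7) = 21! / (7! * 14!) = 116280.

116280


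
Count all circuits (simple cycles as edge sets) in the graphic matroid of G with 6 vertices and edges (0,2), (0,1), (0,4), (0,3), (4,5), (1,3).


A circuit in a graphic matroid = edge set of a simple cycle.
G has 6 vertices and 6 edges.
Enumerating all minimal edge subsets forming cycles...
Total circuits found: 1.

1


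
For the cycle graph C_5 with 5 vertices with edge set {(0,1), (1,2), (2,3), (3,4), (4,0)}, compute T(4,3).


T(C_5; x,y) = x + x^2 + ... + x^(4) + y.
T(4,3) = 4^1 + 4^2 + 4^3 + 4^4 + 3
= 4 + 16 + 64 + 256 + 3
= 343.

343


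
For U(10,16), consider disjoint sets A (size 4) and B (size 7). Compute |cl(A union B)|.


|A union B| = 4 + 7 = 11 (disjoint).
In U(10,16), cl(S) = S if |S| < 10, else cl(S) = E.
Since 11 >= 10, cl(A union B) = E.
|cl(A union B)| = 16.

16


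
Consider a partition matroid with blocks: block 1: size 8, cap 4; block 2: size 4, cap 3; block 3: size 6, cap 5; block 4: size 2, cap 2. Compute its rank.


Rank of a partition matroid = sum of min(|Si|, ci) for each block.
= min(8,4) + min(4,3) + min(6,5) + min(2,2)
= 4 + 3 + 5 + 2
= 14.

14


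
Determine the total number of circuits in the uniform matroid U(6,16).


In U(6,16), circuits are the (7)-element subsets.
Any set of 7 elements is dependent, and removing any one element gives
an independent set of size 6, so it is a minimal dependent set.
Number of circuits = C(16,7) = 11440.

11440


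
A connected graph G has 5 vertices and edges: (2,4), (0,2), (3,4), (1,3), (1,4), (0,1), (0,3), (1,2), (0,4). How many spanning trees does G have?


By Kirchhoff's matrix tree theorem, the number of spanning trees equals
the determinant of any cofactor of the Laplacian matrix L.
G has 5 vertices and 9 edges.
Computing the (4 x 4) cofactor determinant gives 75.

75


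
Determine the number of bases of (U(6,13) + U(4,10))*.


(M1+M2)* = M1* + M2*.
M1* = U(7,13), bases: C(13,7) = 1716.
M2* = U(6,10), bases: C(10,6) = 210.
|B(M*)| = 1716 * 210 = 360360.

360360


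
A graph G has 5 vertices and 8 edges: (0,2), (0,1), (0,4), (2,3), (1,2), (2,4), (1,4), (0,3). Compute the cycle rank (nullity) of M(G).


Cycle rank (nullity) = |E| - r(M) = |E| - (|V| - c).
|E| = 8, |V| = 5, c = 1.
Nullity = 8 - (5 - 1) = 8 - 4 = 4.

4


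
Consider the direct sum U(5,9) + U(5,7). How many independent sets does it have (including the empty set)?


For a direct sum, |I(M1+M2)| = |I(M1)| * |I(M2)|.
|I(U(5,9))| = sum C(9,k) for k=0..5 = 382.
|I(U(5,7))| = sum C(7,k) for k=0..5 = 120.
Total = 382 * 120 = 45840.

45840


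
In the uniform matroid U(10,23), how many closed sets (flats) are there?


Flats of U(10,23): every subset of size < 10 is a flat, plus E itself.
Count = C(23,0) + C(23,1) + C(23,2) + C(23,3) + C(23,4) + C(23,5) + C(23,6) + C(23,7) + C(23,8) + C(23,9) + 1
     = 1 + 23 + 253 + 1771 + 8855 + 33649 + 100947 + 245157 + 490314 + 817190 + 1
     = 1698161.

1698161


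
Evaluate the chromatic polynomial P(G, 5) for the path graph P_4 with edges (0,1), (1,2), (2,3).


P(P_4, k) = k * (k-1)^(3).
P(5) = 5 * 4^3 = 5 * 64 = 320.

320


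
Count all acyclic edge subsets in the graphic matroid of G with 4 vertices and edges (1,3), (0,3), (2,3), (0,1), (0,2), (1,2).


An independent set in a graphic matroid is an acyclic edge subset.
G has 4 vertices and 6 edges.
Enumerate all 2^6 = 64 subsets, checking for acyclicity.
Total independent sets = 38.

38


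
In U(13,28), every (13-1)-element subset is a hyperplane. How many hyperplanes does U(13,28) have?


Hyperplanes of U(13,28) are flats of rank 12.
In a uniform matroid, these are exactly the (12)-element subsets.
Count = (28 choose 12) = 30421755.

30421755


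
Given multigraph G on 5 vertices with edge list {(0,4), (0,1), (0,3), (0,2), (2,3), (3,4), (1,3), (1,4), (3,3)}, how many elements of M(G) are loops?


In a graphic matroid, a loop is a self-loop edge (u,u) with rank 0.
Examining all 9 edges for self-loops...
Self-loops found: (3,3)
Number of loops = 1.

1


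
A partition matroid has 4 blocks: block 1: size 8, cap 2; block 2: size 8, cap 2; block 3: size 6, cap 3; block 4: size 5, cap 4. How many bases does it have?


A basis picks exactly ci elements from block i.
Number of bases = product of C(|Si|, ci).
= C(8,2) * C(8,2) * C(6,3) * C(5,4)
= 28 * 28 * 20 * 5
= 78400.

78400


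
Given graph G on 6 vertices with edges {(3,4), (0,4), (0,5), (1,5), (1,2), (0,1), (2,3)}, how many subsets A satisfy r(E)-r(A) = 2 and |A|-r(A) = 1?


R(x,y) = sum over A in 2^E of x^(r(E)-r(A)) * y^(|A|-r(A)).
G has 6 vertices, 7 edges. r(E) = 5.
Enumerate all 2^7 = 128 subsets.
Count subsets with r(E)-r(A)=2 and |A|-r(A)=1: 4.

4


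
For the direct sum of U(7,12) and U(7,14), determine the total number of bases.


Bases of a direct sum M1 + M2: |B| = |B(M1)| * |B(M2)|.
|B(U(7,12))| = C(12,7) = 792.
|B(U(7,14))| = C(14,7) = 3432.
Total bases = 792 * 3432 = 2718144.

2718144


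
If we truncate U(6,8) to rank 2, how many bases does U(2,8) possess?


Truncating U(6,8) to rank 2 gives U(2,8).
Bases of U(2,8) are all 2-element subsets of 8 elements.
Number of bases = C(8,2) = 8! / (2! * 6!) = 28.

28


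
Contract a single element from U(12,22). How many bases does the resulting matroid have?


Contracting e from U(12,22) gives U(11,21).
Bases of U(11,21) = C(21,11) = 21! / (11! * 10!) = 352716.

352716


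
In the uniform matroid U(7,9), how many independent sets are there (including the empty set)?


Independent sets of U(7,9) are all subsets of size <= 7.
Count = C(9,0) + C(9,1) + C(9,2) + C(9,3) + C(9,4) + C(9,5) + C(9,6) + C(9,7)
     = 1 + 9 + 36 + 84 + 126 + 126 + 84 + 36
     = 502.

502


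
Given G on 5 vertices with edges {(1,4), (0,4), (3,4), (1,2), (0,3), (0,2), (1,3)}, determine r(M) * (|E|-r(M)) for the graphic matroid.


r(M) = |V| - c = 5 - 1 = 4.
nullity = |E| - r(M) = 7 - 4 = 3.
Product = 4 * 3 = 12.

12


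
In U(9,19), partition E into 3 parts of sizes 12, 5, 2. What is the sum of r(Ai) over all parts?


r(Ai) = min(|Ai|, 9) for each part.
Sum = min(12,9) + min(5,9) + min(2,9)
    = 9 + 5 + 2
    = 16.

16


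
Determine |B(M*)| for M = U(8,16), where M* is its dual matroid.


The dual of U(r,n) is U(n-r, n) = U(8,16).
Bases of U(8,16) are all (8)-element subsets.
|B(M*)| = C(16,8) = 16! / (8! * 8!) = 12870.

12870


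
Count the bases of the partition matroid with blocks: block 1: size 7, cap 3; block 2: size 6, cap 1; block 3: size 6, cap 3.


A basis picks exactly ci elements from block i.
Number of bases = product of C(|Si|, ci).
= C(7,3) * C(6,1) * C(6,3)
= 35 * 6 * 20
= 4200.

4200


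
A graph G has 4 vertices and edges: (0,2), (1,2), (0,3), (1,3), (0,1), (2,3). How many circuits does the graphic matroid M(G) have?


A circuit in a graphic matroid = edge set of a simple cycle.
G has 4 vertices and 6 edges.
Enumerating all minimal edge subsets forming cycles...
Total circuits found: 7.

7


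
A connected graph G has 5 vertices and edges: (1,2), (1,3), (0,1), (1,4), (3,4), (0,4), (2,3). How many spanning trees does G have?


By Kirchhoff's matrix tree theorem, the number of spanning trees equals
the determinant of any cofactor of the Laplacian matrix L.
G has 5 vertices and 7 edges.
Computing the (4 x 4) cofactor determinant gives 21.

21


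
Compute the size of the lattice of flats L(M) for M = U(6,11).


Flats of U(6,11): every subset of size < 6 is a flat, plus E itself.
Count = C(11,0) + C(11,1) + C(11,2) + C(11,3) + C(11,4) + C(11,5) + 1
     = 1 + 11 + 55 + 165 + 330 + 462 + 1
     = 1025.

1025


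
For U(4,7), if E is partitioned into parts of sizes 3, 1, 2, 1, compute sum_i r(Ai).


r(Ai) = min(|Ai|, 4) for each part.
Sum = min(3,4) + min(1,4) + min(2,4) + min(1,4)
    = 3 + 1 + 2 + 1
    = 7.

7


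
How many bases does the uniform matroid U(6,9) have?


Bases of U(6,9) are all 6-element subsets of the 9-element ground set.
Number of bases = C(9,6).
C(9,6) = 84.

84


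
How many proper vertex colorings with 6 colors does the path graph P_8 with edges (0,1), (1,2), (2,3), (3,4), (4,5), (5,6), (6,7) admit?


P(P_8, k) = k * (k-1)^(7).
P(6) = 6 * 5^7 = 6 * 78125 = 468750.

468750


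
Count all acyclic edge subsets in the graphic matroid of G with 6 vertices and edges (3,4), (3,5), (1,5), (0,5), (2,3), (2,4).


An independent set in a graphic matroid is an acyclic edge subset.
G has 6 vertices and 6 edges.
Enumerate all 2^6 = 64 subsets, checking for acyclicity.
Total independent sets = 56.

56


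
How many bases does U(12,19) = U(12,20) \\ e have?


Deleting e from U(12,20) gives U(12,19) since n > r.
Bases of U(12,19) = C(19,12) = 50388.

50388


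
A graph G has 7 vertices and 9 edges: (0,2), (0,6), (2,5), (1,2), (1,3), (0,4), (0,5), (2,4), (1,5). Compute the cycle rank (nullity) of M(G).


Cycle rank (nullity) = |E| - r(M) = |E| - (|V| - c).
|E| = 9, |V| = 7, c = 1.
Nullity = 9 - (7 - 1) = 9 - 6 = 3.

3


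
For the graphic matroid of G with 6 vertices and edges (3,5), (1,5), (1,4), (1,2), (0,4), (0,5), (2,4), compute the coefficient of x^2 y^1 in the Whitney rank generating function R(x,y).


R(x,y) = sum over A in 2^E of x^(r(E)-r(A)) * y^(|A|-r(A)).
G has 6 vertices, 7 edges. r(E) = 5.
Enumerate all 2^7 = 128 subsets.
Count subsets with r(E)-r(A)=2 and |A|-r(A)=1: 5.

5
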